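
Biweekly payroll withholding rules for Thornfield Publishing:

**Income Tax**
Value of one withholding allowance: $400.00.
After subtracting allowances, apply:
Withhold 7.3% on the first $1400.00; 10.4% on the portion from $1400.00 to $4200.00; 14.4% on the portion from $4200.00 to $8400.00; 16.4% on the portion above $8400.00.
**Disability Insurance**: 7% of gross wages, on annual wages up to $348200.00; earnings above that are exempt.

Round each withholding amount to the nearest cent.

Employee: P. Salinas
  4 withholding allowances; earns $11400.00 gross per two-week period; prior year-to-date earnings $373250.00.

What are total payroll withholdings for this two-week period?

Income Tax: taxable = $11400.00 − 4×$400.00 = $9800.00
  $998.20 + 16.4% × ($9800.00 − $8400.00) = $998.20 + 16.4% × $1400.00 = $1227.80
Disability Insurance: YTD $373250.00 ≥ cap $348200.00 → $0.00
Total: $1227.80 + $0.00 = $1227.80

$1227.80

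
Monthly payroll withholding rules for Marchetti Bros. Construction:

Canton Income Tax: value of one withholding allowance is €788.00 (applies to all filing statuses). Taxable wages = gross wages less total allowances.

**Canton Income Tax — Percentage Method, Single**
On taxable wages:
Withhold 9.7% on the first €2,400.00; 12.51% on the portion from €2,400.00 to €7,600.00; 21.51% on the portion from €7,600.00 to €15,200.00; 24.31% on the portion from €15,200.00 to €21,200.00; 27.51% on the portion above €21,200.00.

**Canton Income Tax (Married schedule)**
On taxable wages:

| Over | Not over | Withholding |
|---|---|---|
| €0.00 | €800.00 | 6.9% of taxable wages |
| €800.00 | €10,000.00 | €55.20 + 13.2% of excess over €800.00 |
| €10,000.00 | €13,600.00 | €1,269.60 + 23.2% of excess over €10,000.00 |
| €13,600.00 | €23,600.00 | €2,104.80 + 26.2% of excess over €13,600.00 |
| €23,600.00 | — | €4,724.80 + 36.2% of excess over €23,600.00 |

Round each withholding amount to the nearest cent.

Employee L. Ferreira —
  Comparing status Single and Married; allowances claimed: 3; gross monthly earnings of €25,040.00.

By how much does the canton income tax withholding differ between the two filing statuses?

Canton Income Tax (Single): taxable = €25,040.00 − 3×€788.00 = €22,676.00
  €3,976.68 + 27.51% × (€22,676.00 − €21,200.00) = €3,976.68 + 27.51% × €1,476.00 = €4,382.73
Canton Income Tax (Married): taxable = €25,040.00 − 3×€788.00 = €22,676.00
  €2,104.80 + 26.2% × (€22,676.00 − €13,600.00) = €2,104.80 + 26.2% × €9,076.00 = €4,482.71
Difference: |€4,382.73 − €4,482.71| = €99.98 (higher under Married)

€99.98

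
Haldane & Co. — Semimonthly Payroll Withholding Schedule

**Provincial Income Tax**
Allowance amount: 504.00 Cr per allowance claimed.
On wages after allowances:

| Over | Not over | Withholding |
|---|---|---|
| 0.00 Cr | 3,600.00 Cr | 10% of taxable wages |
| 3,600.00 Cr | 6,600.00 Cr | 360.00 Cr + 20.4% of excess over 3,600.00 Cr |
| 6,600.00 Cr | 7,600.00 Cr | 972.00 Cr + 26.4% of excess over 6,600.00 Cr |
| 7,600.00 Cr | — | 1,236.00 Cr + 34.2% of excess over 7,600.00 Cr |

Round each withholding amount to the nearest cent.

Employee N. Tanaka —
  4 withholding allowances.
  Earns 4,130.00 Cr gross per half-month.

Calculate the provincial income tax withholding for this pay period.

Provincial Income Tax: taxable = 4,130.00 Cr − 4×504.00 Cr = 2,114.00 Cr
  10% × 2,114.00 Cr = 211.40 Cr

211.40 Cr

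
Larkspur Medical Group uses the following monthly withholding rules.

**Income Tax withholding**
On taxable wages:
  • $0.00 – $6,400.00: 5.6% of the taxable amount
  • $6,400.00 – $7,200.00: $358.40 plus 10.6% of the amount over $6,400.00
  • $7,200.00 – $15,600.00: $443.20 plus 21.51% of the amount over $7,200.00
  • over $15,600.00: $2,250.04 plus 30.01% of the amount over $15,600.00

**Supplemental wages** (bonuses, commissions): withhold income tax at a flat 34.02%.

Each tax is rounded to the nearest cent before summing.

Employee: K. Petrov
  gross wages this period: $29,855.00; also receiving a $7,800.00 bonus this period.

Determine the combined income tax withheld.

Income Tax: taxable = $29,855.00
  $2,250.04 + 30.01% × ($29,855.00 − $15,600.00) = $2,250.04 + 30.01% × $14,255.00 = $6,527.97
Supplemental (34.02% flat on bonus): 34.02% × $7,800.00 = $2,653.56
Total income tax: $6,527.97 + $2,653.56 = $9,181.53

$9,181.53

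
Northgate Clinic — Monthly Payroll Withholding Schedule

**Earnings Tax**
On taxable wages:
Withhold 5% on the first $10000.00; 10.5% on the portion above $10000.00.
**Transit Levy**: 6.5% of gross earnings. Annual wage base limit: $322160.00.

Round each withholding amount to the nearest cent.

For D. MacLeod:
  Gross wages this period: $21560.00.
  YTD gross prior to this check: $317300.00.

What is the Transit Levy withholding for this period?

Transit Levy: cap $322160.00 − YTD $317300.00 = $4860.00 subject; 6.5% × $4860.00 = $315.90

$315.90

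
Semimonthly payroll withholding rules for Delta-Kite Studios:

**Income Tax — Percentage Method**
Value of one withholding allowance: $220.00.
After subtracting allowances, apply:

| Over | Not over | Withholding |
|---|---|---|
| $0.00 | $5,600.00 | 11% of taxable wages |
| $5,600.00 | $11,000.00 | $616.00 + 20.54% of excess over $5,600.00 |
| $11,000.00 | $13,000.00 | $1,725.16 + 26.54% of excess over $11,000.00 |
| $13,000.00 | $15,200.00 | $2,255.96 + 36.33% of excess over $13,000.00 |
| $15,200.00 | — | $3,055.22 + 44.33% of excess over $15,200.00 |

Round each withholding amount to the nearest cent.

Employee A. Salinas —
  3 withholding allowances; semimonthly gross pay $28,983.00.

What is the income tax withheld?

Income Tax: taxable = $28,983.00 − 3×$220.00 = $28,323.00
  $3,055.22 + 44.33% × ($28,323.00 − $15,200.00) = $3,055.22 + 44.33% × $13,123.00 = $8,872.65

$8,872.65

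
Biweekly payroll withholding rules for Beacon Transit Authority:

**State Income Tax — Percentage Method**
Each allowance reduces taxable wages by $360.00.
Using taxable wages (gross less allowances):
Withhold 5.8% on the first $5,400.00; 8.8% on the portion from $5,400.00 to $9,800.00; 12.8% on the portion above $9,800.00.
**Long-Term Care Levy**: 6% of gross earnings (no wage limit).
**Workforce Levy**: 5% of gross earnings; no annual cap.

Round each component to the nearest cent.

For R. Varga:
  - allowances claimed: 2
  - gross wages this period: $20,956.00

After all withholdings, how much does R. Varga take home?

State Income Tax: taxable = $20,956.00 − 2×$360.00 = $20,236.00
  $700.40 + 12.8% × ($20,236.00 − $9,800.00) = $700.40 + 12.8% × $10,436.00 = $2,036.21
Long-Term Care Levy: 6% × $20,956.00 = $1,257.36
Workforce Levy: 5% × $20,956.00 = $1,047.80
Total withheld: $2,036.21 + $1,257.36 + $1,047.80 = $4,341.37
Net pay: $20,956.00 − $4,341.37 = $16,614.63

$16,614.63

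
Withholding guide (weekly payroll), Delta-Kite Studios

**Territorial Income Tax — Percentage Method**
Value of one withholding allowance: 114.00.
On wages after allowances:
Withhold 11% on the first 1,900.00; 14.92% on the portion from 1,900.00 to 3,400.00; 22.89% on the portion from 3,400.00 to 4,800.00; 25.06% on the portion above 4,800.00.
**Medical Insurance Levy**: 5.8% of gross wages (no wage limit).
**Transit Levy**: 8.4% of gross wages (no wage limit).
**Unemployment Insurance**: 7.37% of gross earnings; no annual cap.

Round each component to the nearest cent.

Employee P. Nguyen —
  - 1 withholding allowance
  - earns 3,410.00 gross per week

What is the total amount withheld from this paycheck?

1,152.82

Territorial Income Tax: taxable = 3,410.00 − 1×114.00 = 3,296.00
  209.00 + 14.92% × (3,296.00 − 1,900.00) = 209.00 + 14.92% × 1,396.00 = 417.28
Medical Insurance Levy: 5.8% × 3,410.00 = 197.78
Transit Levy: 8.4% × 3,410.00 = 286.44
Unemployment Insurance: 7.37% × 3,410.00 = 251.32
Total: 417.28 + 197.78 + 286.44 + 251.32 = 1,152.82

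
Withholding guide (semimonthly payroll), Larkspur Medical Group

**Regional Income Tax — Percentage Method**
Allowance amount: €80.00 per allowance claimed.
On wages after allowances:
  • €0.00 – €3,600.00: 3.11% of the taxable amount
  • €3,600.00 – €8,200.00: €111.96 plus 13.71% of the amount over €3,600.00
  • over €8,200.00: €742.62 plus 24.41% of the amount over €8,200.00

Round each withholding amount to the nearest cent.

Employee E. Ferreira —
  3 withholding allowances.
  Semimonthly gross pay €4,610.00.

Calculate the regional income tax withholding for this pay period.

Regional Income Tax: taxable = €4,610.00 − 3×€80.00 = €4,370.00
  €111.96 + 13.71% × (€4,370.00 − €3,600.00) = €111.96 + 13.71% × €770.00 = €217.53

€217.53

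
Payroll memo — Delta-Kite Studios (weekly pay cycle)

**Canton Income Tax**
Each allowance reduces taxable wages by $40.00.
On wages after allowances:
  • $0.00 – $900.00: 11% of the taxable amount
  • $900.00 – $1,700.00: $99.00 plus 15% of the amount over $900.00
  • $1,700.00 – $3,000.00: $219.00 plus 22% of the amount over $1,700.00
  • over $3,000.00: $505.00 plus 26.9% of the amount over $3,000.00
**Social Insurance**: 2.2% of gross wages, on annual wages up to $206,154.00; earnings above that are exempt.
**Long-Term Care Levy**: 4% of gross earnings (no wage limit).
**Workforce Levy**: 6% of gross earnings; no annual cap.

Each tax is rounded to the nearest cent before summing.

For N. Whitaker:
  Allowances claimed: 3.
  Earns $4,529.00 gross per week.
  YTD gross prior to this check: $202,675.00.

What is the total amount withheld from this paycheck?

Canton Income Tax: taxable = $4,529.00 − 3×$40.00 = $4,409.00
  $505.00 + 26.9% × ($4,409.00 − $3,000.00) = $505.00 + 26.9% × $1,409.00 = $884.02
Social Insurance: cap $206,154.00 − YTD $202,675.00 = $3,479.00 subject; 2.2% × $3,479.00 = $76.54
Long-Term Care Levy: 4% × $4,529.00 = $181.16
Workforce Levy: 6% × $4,529.00 = $271.74
Total: $884.02 + $76.54 + $181.16 + $271.74 = $1,413.46

$1,413.46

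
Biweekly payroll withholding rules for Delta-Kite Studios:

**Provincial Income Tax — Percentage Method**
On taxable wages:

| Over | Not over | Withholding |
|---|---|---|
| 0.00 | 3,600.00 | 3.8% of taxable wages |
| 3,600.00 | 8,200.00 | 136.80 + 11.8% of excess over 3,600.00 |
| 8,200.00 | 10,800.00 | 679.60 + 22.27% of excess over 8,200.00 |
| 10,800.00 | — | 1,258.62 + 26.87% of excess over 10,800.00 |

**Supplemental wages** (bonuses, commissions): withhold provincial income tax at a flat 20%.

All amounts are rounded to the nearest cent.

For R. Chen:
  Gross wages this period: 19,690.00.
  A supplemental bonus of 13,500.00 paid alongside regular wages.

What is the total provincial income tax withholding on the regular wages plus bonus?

6,347.36

Provincial Income Tax: taxable = 19,690.00
  1,258.62 + 26.87% × (19,690.00 − 10,800.00) = 1,258.62 + 26.87% × 8,890.00 = 3,647.36
Supplemental (20% flat on bonus): 20% × 13,500.00 = 2,700.00
Total provincial income tax: 3,647.36 + 2,700.00 = 6,347.36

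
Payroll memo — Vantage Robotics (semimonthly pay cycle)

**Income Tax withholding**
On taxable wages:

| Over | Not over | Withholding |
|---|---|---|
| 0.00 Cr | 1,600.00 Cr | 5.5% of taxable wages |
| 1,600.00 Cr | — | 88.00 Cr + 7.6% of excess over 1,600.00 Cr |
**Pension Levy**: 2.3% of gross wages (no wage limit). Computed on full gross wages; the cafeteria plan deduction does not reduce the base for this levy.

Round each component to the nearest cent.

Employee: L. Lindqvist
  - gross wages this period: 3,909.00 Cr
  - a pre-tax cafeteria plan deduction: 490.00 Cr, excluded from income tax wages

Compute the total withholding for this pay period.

316.15 Cr

Income Tax: taxable = 3,909.00 Cr − 490.00 Cr = 3,419.00 Cr
  88.00 Cr + 7.6% × (3,419.00 Cr − 1,600.00 Cr) = 88.00 Cr + 7.6% × 1,819.00 Cr = 226.24 Cr
Pension Levy: 2.3% × 3,909.00 Cr = 89.91 Cr
Total: 226.24 Cr + 89.91 Cr = 316.15 Cr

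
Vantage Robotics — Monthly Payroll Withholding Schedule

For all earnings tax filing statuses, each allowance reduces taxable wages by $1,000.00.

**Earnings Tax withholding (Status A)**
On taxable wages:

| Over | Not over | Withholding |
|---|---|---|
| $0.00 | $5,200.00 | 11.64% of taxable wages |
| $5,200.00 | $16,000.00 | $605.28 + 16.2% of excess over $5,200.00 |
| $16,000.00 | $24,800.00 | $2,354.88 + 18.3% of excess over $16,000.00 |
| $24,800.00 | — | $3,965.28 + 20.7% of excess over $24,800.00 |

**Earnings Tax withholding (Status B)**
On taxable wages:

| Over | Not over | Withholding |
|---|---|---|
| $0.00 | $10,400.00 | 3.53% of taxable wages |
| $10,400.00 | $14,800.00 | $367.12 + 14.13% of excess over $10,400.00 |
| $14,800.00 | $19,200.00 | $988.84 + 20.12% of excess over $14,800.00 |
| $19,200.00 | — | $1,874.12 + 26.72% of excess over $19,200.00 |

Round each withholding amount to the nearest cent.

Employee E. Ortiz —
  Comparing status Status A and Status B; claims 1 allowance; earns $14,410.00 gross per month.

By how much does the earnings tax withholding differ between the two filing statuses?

Earnings Tax (Status A): taxable = $14,410.00 − 1×$1,000.00 = $13,410.00
  $605.28 + 16.2% × ($13,410.00 − $5,200.00) = $605.28 + 16.2% × $8,210.00 = $1,935.30
Earnings Tax (Status B): taxable = $14,410.00 − 1×$1,000.00 = $13,410.00
  $367.12 + 14.13% × ($13,410.00 − $10,400.00) = $367.12 + 14.13% × $3,010.00 = $792.43
Difference: |$1,935.30 − $792.43| = $1,142.87 (higher under Status A)

$1,142.87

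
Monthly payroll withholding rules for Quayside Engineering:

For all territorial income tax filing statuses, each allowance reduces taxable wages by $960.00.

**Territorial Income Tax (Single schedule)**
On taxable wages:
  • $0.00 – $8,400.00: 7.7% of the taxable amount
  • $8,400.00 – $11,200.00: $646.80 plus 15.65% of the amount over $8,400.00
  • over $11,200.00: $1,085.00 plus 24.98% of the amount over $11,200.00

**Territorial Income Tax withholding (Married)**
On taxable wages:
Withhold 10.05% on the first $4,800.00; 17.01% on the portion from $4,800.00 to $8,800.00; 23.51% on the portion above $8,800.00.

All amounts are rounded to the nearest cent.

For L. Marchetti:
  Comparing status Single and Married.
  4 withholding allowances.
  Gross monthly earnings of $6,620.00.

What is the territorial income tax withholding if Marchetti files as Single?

$214.06

Territorial Income Tax (Single): taxable = $6,620.00 − 4×$960.00 = $2,780.00
  7.7% × $2,780.00 = $214.06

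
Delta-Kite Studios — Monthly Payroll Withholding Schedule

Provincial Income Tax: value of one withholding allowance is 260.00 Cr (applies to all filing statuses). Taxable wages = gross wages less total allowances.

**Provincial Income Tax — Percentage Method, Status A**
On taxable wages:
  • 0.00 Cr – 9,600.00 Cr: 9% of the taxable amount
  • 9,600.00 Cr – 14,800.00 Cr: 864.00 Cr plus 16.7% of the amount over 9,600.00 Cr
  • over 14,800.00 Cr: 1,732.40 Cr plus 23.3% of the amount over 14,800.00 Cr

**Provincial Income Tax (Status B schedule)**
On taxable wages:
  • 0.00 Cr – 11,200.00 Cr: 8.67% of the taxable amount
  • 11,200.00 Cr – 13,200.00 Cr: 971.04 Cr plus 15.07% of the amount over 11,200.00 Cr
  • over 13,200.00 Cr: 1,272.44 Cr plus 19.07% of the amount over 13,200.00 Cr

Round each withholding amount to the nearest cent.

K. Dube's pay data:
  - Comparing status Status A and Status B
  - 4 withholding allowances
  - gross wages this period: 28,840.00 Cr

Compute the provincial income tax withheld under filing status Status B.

Provincial Income Tax (Status B): taxable = 28,840.00 Cr − 4×260.00 Cr = 27,800.00 Cr
  1,272.44 Cr + 19.07% × (27,800.00 Cr − 13,200.00 Cr) = 1,272.44 Cr + 19.07% × 14,600.00 Cr = 4,056.66 Cr

4,056.66 Cr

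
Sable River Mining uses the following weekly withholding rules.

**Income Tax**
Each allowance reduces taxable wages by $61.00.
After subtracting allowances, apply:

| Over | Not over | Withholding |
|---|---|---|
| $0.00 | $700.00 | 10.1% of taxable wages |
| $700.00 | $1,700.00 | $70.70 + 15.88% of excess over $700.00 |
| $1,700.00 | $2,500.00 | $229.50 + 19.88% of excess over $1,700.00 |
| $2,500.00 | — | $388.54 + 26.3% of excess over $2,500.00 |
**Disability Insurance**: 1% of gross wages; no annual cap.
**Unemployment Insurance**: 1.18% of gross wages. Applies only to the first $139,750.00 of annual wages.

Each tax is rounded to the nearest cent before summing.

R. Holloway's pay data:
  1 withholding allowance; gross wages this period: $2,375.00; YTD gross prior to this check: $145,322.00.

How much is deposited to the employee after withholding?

$1,999.69

Income Tax: taxable = $2,375.00 − 1×$61.00 = $2,314.00
  $229.50 + 19.88% × ($2,314.00 − $1,700.00) = $229.50 + 19.88% × $614.00 = $351.56
Disability Insurance: 1% × $2,375.00 = $23.75
Unemployment Insurance: YTD $145,322.00 ≥ cap $139,750.00 → $0.00
Total withheld: $351.56 + $23.75 + $0.00 = $375.31
Net pay: $2,375.00 − $375.31 = $1,999.69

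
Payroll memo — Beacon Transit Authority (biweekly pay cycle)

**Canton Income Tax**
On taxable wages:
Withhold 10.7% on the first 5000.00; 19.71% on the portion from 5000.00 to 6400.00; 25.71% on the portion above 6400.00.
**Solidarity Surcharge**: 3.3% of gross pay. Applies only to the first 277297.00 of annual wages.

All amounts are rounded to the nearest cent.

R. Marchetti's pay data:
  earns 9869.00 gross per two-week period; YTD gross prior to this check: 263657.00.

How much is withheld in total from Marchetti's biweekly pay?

Canton Income Tax: taxable = 9869.00
  810.94 + 25.71% × (9869.00 − 6400.00) = 810.94 + 25.71% × 3469.00 = 1702.82
Solidarity Surcharge: 3.3% × 9869.00 = 325.68
Total: 1702.82 + 325.68 = 2028.50

2028.50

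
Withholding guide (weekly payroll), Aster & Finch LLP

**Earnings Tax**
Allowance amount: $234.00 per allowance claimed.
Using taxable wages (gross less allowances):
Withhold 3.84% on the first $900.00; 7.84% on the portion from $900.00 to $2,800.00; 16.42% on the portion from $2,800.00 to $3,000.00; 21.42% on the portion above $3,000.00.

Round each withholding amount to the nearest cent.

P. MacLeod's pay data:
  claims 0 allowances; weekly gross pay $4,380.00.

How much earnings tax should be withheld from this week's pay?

Earnings Tax: taxable = $4,380.00
  $216.36 + 21.42% × ($4,380.00 − $3,000.00) = $216.36 + 21.42% × $1,380.00 = $511.96

$511.96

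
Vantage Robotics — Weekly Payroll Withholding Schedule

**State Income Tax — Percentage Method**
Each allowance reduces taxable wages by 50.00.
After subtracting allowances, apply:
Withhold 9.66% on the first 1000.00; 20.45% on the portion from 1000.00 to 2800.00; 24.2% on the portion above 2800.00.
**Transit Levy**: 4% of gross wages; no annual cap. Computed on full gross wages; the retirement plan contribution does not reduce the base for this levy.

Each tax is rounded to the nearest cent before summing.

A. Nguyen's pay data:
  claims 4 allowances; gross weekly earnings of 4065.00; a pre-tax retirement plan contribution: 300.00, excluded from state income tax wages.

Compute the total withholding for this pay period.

812.43

State Income Tax: taxable = 4065.00 − 300.00 − 4×50.00 = 3565.00
  464.70 + 24.2% × (3565.00 − 2800.00) = 464.70 + 24.2% × 765.00 = 649.83
Transit Levy: 4% × 4065.00 = 162.60
Total: 649.83 + 162.60 = 812.43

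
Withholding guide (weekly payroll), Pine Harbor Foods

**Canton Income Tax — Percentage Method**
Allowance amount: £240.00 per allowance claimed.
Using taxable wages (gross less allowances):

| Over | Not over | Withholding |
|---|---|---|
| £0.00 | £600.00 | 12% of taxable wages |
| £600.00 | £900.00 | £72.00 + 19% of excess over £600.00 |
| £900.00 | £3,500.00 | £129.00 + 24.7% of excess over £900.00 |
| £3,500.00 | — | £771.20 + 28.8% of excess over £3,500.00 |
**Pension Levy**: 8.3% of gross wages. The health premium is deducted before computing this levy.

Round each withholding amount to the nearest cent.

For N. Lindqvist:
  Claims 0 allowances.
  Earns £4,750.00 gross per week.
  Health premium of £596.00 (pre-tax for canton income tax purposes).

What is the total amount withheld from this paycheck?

Canton Income Tax: taxable = £4,750.00 − £596.00 = £4,154.00
  £771.20 + 28.8% × (£4,154.00 − £3,500.00) = £771.20 + 28.8% × £654.00 = £959.55
Pension Levy: 8.3% × £4,154.00 = £344.78
Total: £959.55 + £344.78 = £1,304.33

£1,304.33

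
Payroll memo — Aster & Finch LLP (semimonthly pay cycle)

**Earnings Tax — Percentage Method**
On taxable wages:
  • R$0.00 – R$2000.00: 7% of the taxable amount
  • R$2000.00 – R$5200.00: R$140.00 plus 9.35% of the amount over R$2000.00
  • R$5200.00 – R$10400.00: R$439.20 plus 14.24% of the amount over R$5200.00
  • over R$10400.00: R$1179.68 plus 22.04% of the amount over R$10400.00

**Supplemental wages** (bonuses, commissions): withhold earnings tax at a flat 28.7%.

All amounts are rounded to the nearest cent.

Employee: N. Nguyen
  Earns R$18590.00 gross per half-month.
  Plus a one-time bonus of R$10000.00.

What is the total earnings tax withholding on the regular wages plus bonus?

R$5854.76

Earnings Tax: taxable = R$18590.00
  R$1179.68 + 22.04% × (R$18590.00 − R$10400.00) = R$1179.68 + 22.04% × R$8190.00 = R$2984.76
Supplemental (28.7% flat on bonus): 28.7% × R$10000.00 = R$2870.00
Total earnings tax: R$2984.76 + R$2870.00 = R$5854.76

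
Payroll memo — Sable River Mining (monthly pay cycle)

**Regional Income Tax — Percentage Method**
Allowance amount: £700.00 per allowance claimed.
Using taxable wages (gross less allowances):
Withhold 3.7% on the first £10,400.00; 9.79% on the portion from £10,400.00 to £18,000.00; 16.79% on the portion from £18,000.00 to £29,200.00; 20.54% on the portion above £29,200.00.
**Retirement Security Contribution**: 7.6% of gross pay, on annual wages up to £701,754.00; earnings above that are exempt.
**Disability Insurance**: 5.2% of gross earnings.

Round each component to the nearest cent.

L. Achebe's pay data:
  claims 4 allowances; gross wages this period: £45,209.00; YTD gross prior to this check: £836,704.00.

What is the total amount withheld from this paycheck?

£8,073.32

Regional Income Tax: taxable = £45,209.00 − 4×£700.00 = £42,409.00
  £3,009.32 + 20.54% × (£42,409.00 − £29,200.00) = £3,009.32 + 20.54% × £13,209.00 = £5,722.45
Retirement Security Contribution: YTD £836,704.00 ≥ cap £701,754.00 → £0.00
Disability Insurance: 5.2% × £45,209.00 = £2,350.87
Total: £5,722.45 + £0.00 + £2,350.87 = £8,073.32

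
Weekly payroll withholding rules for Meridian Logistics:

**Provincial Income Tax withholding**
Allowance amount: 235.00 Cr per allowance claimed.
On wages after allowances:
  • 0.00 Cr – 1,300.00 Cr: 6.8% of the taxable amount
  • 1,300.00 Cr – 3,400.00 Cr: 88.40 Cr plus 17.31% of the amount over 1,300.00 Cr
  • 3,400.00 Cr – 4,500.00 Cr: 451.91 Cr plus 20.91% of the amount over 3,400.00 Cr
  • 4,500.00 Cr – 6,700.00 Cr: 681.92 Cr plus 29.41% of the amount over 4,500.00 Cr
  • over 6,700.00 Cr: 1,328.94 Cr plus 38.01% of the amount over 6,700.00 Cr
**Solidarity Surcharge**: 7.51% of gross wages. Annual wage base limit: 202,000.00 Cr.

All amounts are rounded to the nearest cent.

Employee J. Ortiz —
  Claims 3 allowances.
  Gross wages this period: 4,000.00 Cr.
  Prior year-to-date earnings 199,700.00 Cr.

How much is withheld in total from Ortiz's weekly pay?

Provincial Income Tax: taxable = 4,000.00 Cr − 3×235.00 Cr = 3,295.00 Cr
  88.40 Cr + 17.31% × (3,295.00 Cr − 1,300.00 Cr) = 88.40 Cr + 17.31% × 1,995.00 Cr = 433.73 Cr
Solidarity Surcharge: cap 202,000.00 Cr − YTD 199,700.00 Cr = 2,300.00 Cr subject; 7.51% × 2,300.00 Cr = 172.73 Cr
Total: 433.73 Cr + 172.73 Cr = 606.46 Cr

606.46 Cr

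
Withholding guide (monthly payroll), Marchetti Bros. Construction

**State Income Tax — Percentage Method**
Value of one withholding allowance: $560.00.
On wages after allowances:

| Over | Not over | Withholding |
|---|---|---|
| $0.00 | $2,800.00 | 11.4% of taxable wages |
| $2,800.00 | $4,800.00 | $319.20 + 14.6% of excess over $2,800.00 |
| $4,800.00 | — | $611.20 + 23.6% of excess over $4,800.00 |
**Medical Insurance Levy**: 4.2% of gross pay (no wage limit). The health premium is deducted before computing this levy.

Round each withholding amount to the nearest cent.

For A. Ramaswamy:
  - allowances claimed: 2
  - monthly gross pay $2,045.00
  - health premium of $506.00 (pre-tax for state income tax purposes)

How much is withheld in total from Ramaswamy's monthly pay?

$112.41

State Income Tax: taxable = $2,045.00 − $506.00 − 2×$560.00 = $419.00
  11.4% × $419.00 = $47.77
Medical Insurance Levy: 4.2% × $1,539.00 = $64.64
Total: $47.77 + $64.64 = $112.41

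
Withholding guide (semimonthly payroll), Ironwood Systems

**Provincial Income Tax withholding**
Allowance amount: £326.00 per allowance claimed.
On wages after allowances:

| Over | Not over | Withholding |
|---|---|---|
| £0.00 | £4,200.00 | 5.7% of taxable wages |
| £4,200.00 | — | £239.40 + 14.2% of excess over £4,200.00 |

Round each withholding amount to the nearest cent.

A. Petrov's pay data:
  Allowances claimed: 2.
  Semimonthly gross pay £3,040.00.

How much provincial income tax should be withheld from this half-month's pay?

Provincial Income Tax: taxable = £3,040.00 − 2×£326.00 = £2,388.00
  5.7% × £2,388.00 = £136.12

£136.12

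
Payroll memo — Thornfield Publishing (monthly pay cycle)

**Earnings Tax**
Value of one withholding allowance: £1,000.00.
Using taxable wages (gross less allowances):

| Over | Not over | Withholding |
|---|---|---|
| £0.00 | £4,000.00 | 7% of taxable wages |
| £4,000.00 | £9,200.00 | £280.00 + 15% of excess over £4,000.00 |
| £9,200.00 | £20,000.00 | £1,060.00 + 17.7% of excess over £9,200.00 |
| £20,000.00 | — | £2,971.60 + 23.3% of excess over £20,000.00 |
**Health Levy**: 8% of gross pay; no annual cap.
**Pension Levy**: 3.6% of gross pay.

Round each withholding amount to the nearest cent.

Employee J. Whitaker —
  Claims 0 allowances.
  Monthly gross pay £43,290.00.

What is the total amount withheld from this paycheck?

Earnings Tax: taxable = £43,290.00
  £2,971.60 + 23.3% × (£43,290.00 − £20,000.00) = £2,971.60 + 23.3% × £23,290.00 = £8,398.17
Health Levy: 8% × £43,290.00 = £3,463.20
Pension Levy: 3.6% × £43,290.00 = £1,558.44
Total: £8,398.17 + £3,463.20 + £1,558.44 = £13,419.81

£13,419.81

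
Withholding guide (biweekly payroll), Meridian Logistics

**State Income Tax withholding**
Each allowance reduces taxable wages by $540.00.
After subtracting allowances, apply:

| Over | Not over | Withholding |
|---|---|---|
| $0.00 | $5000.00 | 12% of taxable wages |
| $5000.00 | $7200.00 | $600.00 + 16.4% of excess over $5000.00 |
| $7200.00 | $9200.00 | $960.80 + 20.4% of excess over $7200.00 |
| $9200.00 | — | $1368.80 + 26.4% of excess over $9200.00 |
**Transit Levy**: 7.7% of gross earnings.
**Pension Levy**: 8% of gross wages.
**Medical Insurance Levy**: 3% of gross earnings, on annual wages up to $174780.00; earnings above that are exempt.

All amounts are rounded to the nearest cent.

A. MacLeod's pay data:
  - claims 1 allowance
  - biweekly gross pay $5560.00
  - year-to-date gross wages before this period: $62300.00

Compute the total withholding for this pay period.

State Income Tax: taxable = $5560.00 − 1×$540.00 = $5020.00
  $600.00 + 16.4% × ($5020.00 − $5000.00) = $600.00 + 16.4% × $20.00 = $603.28
Transit Levy: 7.7% × $5560.00 = $428.12
Pension Levy: 8% × $5560.00 = $444.80
Medical Insurance Levy: 3% × $5560.00 = $166.80
Total: $603.28 + $428.12 + $444.80 + $166.80 = $1643.00

$1643.00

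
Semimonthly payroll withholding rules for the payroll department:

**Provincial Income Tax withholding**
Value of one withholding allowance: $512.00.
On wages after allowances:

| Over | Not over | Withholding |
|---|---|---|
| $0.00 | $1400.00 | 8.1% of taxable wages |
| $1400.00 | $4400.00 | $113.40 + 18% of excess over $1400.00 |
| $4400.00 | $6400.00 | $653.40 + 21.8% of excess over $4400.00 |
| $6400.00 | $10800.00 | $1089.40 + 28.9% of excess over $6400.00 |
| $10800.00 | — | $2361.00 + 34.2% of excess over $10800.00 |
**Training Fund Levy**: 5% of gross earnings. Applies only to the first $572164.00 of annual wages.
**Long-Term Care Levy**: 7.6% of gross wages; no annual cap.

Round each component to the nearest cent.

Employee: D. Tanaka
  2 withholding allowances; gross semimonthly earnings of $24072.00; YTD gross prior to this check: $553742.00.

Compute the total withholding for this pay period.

$9300.39

Provincial Income Tax: taxable = $24072.00 − 2×$512.00 = $23048.00
  $2361.00 + 34.2% × ($23048.00 − $10800.00) = $2361.00 + 34.2% × $12248.00 = $6549.82
Training Fund Levy: cap $572164.00 − YTD $553742.00 = $18422.00 subject; 5% × $18422.00 = $921.10
Long-Term Care Levy: 7.6% × $24072.00 = $1829.47
Total: $6549.82 + $921.10 + $1829.47 = $9300.39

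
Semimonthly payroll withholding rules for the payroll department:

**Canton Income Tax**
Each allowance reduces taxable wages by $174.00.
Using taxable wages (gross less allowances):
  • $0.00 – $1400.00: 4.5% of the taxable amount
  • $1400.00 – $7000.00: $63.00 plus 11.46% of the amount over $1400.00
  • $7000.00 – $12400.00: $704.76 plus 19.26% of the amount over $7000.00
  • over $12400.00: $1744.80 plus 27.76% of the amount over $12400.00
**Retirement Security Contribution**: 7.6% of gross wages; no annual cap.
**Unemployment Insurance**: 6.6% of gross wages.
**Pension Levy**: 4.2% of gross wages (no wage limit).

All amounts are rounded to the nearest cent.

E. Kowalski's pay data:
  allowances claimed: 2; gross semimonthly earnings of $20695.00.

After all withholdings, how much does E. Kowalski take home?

Canton Income Tax: taxable = $20695.00 − 2×$174.00 = $20347.00
  $1744.80 + 27.76% × ($20347.00 − $12400.00) = $1744.80 + 27.76% × $7947.00 = $3950.89
Retirement Security Contribution: 7.6% × $20695.00 = $1572.82
Unemployment Insurance: 6.6% × $20695.00 = $1365.87
Pension Levy: 4.2% × $20695.00 = $869.19
Total withheld: $3950.89 + $1572.82 + $1365.87 + $869.19 = $7758.77
Net pay: $20695.00 − $7758.77 = $12936.23

$12936.23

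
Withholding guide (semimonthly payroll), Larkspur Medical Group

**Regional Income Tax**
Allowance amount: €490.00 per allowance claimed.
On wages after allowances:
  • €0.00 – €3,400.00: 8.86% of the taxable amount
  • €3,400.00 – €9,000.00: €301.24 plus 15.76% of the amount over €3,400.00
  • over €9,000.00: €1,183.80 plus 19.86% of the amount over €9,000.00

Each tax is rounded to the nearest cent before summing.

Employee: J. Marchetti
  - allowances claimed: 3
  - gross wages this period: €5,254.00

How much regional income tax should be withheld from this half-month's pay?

€361.76

Regional Income Tax: taxable = €5,254.00 − 3×€490.00 = €3,784.00
  €301.24 + 15.76% × (€3,784.00 − €3,400.00) = €301.24 + 15.76% × €384.00 = €361.76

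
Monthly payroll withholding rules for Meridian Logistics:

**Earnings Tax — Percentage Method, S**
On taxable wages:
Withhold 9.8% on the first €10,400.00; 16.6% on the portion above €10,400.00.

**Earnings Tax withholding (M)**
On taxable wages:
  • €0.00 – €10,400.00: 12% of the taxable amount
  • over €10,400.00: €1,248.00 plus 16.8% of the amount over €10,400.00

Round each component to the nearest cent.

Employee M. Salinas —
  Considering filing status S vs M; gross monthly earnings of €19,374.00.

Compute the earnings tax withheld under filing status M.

€2,755.63

Earnings Tax (M): taxable = €19,374.00
  €1,248.00 + 16.8% × (€19,374.00 − €10,400.00) = €1,248.00 + 16.8% × €8,974.00 = €2,755.63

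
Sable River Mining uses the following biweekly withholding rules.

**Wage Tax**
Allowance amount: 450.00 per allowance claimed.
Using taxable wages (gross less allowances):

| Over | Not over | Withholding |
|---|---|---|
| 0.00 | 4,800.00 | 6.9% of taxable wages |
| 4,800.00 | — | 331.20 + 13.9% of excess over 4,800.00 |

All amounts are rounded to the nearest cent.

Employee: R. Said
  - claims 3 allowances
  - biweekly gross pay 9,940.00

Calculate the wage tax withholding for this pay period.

858.01

Wage Tax: taxable = 9,940.00 − 3×450.00 = 8,590.00
  331.20 + 13.9% × (8,590.00 − 4,800.00) = 331.20 + 13.9% × 3,790.00 = 858.01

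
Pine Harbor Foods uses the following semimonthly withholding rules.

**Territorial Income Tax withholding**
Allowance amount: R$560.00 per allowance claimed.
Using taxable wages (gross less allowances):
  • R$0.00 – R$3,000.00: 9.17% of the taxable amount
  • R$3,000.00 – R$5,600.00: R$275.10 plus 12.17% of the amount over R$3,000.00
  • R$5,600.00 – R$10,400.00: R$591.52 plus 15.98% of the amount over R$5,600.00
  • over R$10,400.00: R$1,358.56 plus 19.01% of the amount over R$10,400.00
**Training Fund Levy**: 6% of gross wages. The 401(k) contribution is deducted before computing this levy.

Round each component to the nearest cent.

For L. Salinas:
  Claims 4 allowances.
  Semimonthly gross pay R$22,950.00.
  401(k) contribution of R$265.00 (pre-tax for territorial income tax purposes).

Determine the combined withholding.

R$4,629.21

Territorial Income Tax: taxable = R$22,950.00 − R$265.00 − 4×R$560.00 = R$20,445.00
  R$1,358.56 + 19.01% × (R$20,445.00 − R$10,400.00) = R$1,358.56 + 19.01% × R$10,045.00 = R$3,268.11
Training Fund Levy: 6% × R$22,685.00 = R$1,361.10
Total: R$3,268.11 + R$1,361.10 = R$4,629.21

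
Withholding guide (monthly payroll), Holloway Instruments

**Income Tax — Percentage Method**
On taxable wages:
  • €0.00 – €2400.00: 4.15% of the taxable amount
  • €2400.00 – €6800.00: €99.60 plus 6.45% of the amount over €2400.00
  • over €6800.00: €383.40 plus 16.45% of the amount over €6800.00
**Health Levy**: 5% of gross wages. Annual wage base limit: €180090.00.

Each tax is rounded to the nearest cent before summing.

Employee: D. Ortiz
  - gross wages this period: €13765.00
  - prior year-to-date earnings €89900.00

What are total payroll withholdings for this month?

Income Tax: taxable = €13765.00
  €383.40 + 16.45% × (€13765.00 − €6800.00) = €383.40 + 16.45% × €6965.00 = €1529.14
Health Levy: 5% × €13765.00 = €688.25
Total: €1529.14 + €688.25 = €2217.39

€2217.39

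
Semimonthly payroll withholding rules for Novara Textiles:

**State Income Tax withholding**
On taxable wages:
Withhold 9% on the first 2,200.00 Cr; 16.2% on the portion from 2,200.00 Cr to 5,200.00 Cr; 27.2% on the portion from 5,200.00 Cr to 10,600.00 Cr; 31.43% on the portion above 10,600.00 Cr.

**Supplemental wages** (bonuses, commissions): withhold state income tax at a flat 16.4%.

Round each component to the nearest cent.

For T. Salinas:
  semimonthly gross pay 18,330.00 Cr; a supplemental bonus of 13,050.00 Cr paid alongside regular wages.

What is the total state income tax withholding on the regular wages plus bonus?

6,722.54 Cr

State Income Tax: taxable = 18,330.00 Cr
  2,152.80 Cr + 31.43% × (18,330.00 Cr − 10,600.00 Cr) = 2,152.80 Cr + 31.43% × 7,730.00 Cr = 4,582.34 Cr
Supplemental (16.4% flat on bonus): 16.4% × 13,050.00 Cr = 2,140.20 Cr
Total state income tax: 4,582.34 Cr + 2,140.20 Cr = 6,722.54 Cr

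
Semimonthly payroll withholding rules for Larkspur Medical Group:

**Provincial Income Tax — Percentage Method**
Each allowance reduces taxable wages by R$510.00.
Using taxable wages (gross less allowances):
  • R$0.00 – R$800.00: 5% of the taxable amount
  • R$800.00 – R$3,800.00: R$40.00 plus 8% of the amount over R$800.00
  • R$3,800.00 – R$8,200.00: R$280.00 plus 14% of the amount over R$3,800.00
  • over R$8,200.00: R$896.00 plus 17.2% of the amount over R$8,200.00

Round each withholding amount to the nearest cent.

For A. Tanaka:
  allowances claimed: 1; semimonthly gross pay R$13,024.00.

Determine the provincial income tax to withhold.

R$1,638.01

Provincial Income Tax: taxable = R$13,024.00 − 1×R$510.00 = R$12,514.00
  R$896.00 + 17.2% × (R$12,514.00 − R$8,200.00) = R$896.00 + 17.2% × R$4,314.00 = R$1,638.01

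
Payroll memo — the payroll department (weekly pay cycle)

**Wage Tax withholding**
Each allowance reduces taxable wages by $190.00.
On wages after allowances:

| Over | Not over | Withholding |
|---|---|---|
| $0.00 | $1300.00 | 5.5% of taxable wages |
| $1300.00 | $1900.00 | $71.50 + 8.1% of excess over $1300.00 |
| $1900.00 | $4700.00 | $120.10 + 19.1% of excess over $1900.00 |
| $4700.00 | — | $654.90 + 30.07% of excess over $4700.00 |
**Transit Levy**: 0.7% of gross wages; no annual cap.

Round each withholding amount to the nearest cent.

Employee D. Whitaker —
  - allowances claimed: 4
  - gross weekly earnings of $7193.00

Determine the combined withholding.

$1226.36

Wage Tax: taxable = $7193.00 − 4×$190.00 = $6433.00
  $654.90 + 30.07% × ($6433.00 − $4700.00) = $654.90 + 30.07% × $1733.00 = $1176.01
Transit Levy: 0.7% × $7193.00 = $50.35
Total: $1176.01 + $50.35 = $1226.36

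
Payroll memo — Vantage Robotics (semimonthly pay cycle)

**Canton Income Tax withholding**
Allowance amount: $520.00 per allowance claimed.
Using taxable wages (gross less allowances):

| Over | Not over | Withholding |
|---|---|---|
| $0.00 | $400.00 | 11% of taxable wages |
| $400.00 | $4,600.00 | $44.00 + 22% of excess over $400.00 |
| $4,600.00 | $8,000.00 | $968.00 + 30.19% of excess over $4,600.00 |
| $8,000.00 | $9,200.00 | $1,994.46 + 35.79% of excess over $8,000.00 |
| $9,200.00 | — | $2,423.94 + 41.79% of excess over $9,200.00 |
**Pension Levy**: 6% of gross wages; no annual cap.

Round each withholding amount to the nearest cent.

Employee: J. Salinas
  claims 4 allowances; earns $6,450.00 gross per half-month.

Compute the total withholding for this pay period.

Canton Income Tax: taxable = $6,450.00 − 4×$520.00 = $4,370.00
  $44.00 + 22% × ($4,370.00 − $400.00) = $44.00 + 22% × $3,970.00 = $917.40
Pension Levy: 6% × $6,450.00 = $387.00
Total: $917.40 + $387.00 = $1,304.40

$1,304.40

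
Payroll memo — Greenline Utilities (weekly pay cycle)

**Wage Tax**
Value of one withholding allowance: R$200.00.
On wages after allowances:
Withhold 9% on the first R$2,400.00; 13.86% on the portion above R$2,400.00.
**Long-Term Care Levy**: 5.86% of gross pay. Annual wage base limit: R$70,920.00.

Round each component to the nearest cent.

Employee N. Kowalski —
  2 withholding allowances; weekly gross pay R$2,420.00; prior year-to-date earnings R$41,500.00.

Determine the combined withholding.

Wage Tax: taxable = R$2,420.00 − 2×R$200.00 = R$2,020.00
  9% × R$2,020.00 = R$181.80
Long-Term Care Levy: 5.86% × R$2,420.00 = R$141.81
Total: R$181.80 + R$141.81 = R$323.61

R$323.61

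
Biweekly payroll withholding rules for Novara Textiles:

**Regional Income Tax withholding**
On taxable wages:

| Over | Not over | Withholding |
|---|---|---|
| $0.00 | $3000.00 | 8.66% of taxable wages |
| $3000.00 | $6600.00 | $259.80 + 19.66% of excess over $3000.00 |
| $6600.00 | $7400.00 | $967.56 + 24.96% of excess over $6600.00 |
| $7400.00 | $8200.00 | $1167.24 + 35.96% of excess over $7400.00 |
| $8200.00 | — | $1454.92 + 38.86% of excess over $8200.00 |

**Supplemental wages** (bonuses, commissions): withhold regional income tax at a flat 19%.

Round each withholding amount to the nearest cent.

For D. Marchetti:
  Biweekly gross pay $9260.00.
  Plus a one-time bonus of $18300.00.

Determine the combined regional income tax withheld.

Regional Income Tax: taxable = $9260.00
  $1454.92 + 38.86% × ($9260.00 − $8200.00) = $1454.92 + 38.86% × $1060.00 = $1866.84
Supplemental (19% flat on bonus): 19% × $18300.00 = $3477.00
Total regional income tax: $1866.84 + $3477.00 = $5343.84

$5343.84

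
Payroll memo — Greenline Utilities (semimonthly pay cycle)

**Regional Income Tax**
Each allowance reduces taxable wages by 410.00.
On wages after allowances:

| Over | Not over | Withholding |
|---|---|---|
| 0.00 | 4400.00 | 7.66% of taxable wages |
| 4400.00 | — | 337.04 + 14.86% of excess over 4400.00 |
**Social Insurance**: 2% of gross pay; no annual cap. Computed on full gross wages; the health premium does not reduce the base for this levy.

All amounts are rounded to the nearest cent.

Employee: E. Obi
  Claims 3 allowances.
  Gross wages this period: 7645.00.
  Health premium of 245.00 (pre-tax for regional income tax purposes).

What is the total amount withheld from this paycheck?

752.96

Regional Income Tax: taxable = 7645.00 − 245.00 − 3×410.00 = 6170.00
  337.04 + 14.86% × (6170.00 − 4400.00) = 337.04 + 14.86% × 1770.00 = 600.06
Social Insurance: 2% × 7645.00 = 152.90
Total: 600.06 + 152.90 = 752.96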